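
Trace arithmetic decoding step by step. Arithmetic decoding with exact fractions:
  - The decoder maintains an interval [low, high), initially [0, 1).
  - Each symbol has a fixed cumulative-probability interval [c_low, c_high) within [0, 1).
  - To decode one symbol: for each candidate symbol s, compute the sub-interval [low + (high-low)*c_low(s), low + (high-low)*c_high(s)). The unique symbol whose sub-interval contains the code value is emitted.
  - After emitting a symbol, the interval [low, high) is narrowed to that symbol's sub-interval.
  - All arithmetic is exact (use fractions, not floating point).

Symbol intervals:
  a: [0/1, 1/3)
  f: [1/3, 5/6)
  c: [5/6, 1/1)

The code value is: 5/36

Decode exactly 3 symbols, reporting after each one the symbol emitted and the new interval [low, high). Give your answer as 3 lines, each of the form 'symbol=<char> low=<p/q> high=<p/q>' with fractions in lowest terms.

Answer: symbol=a low=0/1 high=1/3
symbol=f low=1/9 high=5/18
symbol=a low=1/9 high=1/6

Derivation:
Step 1: interval [0/1, 1/1), width = 1/1 - 0/1 = 1/1
  'a': [0/1 + 1/1*0/1, 0/1 + 1/1*1/3) = [0/1, 1/3) <- contains code 5/36
  'f': [0/1 + 1/1*1/3, 0/1 + 1/1*5/6) = [1/3, 5/6)
  'c': [0/1 + 1/1*5/6, 0/1 + 1/1*1/1) = [5/6, 1/1)
  emit 'a', narrow to [0/1, 1/3)
Step 2: interval [0/1, 1/3), width = 1/3 - 0/1 = 1/3
  'a': [0/1 + 1/3*0/1, 0/1 + 1/3*1/3) = [0/1, 1/9)
  'f': [0/1 + 1/3*1/3, 0/1 + 1/3*5/6) = [1/9, 5/18) <- contains code 5/36
  'c': [0/1 + 1/3*5/6, 0/1 + 1/3*1/1) = [5/18, 1/3)
  emit 'f', narrow to [1/9, 5/18)
Step 3: interval [1/9, 5/18), width = 5/18 - 1/9 = 1/6
  'a': [1/9 + 1/6*0/1, 1/9 + 1/6*1/3) = [1/9, 1/6) <- contains code 5/36
  'f': [1/9 + 1/6*1/3, 1/9 + 1/6*5/6) = [1/6, 1/4)
  'c': [1/9 + 1/6*5/6, 1/9 + 1/6*1/1) = [1/4, 5/18)
  emit 'a', narrow to [1/9, 1/6)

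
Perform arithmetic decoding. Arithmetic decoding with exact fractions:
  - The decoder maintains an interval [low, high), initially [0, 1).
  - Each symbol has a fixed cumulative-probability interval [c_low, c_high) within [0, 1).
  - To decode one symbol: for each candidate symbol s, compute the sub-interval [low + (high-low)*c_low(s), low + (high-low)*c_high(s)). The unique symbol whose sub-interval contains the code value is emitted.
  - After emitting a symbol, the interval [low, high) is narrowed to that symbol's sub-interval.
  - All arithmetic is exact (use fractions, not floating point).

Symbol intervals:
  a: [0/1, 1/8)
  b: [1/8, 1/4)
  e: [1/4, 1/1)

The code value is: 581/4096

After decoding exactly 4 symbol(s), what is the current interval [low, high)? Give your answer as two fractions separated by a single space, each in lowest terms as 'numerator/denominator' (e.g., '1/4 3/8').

Answer: 289/2048 73/512

Derivation:
Step 1: interval [0/1, 1/1), width = 1/1 - 0/1 = 1/1
  'a': [0/1 + 1/1*0/1, 0/1 + 1/1*1/8) = [0/1, 1/8)
  'b': [0/1 + 1/1*1/8, 0/1 + 1/1*1/4) = [1/8, 1/4) <- contains code 581/4096
  'e': [0/1 + 1/1*1/4, 0/1 + 1/1*1/1) = [1/4, 1/1)
  emit 'b', narrow to [1/8, 1/4)
Step 2: interval [1/8, 1/4), width = 1/4 - 1/8 = 1/8
  'a': [1/8 + 1/8*0/1, 1/8 + 1/8*1/8) = [1/8, 9/64)
  'b': [1/8 + 1/8*1/8, 1/8 + 1/8*1/4) = [9/64, 5/32) <- contains code 581/4096
  'e': [1/8 + 1/8*1/4, 1/8 + 1/8*1/1) = [5/32, 1/4)
  emit 'b', narrow to [9/64, 5/32)
Step 3: interval [9/64, 5/32), width = 5/32 - 9/64 = 1/64
  'a': [9/64 + 1/64*0/1, 9/64 + 1/64*1/8) = [9/64, 73/512) <- contains code 581/4096
  'b': [9/64 + 1/64*1/8, 9/64 + 1/64*1/4) = [73/512, 37/256)
  'e': [9/64 + 1/64*1/4, 9/64 + 1/64*1/1) = [37/256, 5/32)
  emit 'a', narrow to [9/64, 73/512)
Step 4: interval [9/64, 73/512), width = 73/512 - 9/64 = 1/512
  'a': [9/64 + 1/512*0/1, 9/64 + 1/512*1/8) = [9/64, 577/4096)
  'b': [9/64 + 1/512*1/8, 9/64 + 1/512*1/4) = [577/4096, 289/2048)
  'e': [9/64 + 1/512*1/4, 9/64 + 1/512*1/1) = [289/2048, 73/512) <- contains code 581/4096
  emit 'e', narrow to [289/2048, 73/512)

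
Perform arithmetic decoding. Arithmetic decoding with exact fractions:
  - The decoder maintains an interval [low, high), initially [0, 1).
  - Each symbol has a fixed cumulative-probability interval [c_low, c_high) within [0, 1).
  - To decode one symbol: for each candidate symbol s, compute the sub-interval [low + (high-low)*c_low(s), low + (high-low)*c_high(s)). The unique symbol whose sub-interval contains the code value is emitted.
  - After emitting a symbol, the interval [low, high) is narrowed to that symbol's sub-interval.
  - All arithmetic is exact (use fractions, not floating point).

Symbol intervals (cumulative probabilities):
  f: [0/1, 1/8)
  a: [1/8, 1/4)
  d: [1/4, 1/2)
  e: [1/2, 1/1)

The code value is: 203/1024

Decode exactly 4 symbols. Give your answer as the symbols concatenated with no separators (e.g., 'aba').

Step 1: interval [0/1, 1/1), width = 1/1 - 0/1 = 1/1
  'f': [0/1 + 1/1*0/1, 0/1 + 1/1*1/8) = [0/1, 1/8)
  'a': [0/1 + 1/1*1/8, 0/1 + 1/1*1/4) = [1/8, 1/4) <- contains code 203/1024
  'd': [0/1 + 1/1*1/4, 0/1 + 1/1*1/2) = [1/4, 1/2)
  'e': [0/1 + 1/1*1/2, 0/1 + 1/1*1/1) = [1/2, 1/1)
  emit 'a', narrow to [1/8, 1/4)
Step 2: interval [1/8, 1/4), width = 1/4 - 1/8 = 1/8
  'f': [1/8 + 1/8*0/1, 1/8 + 1/8*1/8) = [1/8, 9/64)
  'a': [1/8 + 1/8*1/8, 1/8 + 1/8*1/4) = [9/64, 5/32)
  'd': [1/8 + 1/8*1/4, 1/8 + 1/8*1/2) = [5/32, 3/16)
  'e': [1/8 + 1/8*1/2, 1/8 + 1/8*1/1) = [3/16, 1/4) <- contains code 203/1024
  emit 'e', narrow to [3/16, 1/4)
Step 3: interval [3/16, 1/4), width = 1/4 - 3/16 = 1/16
  'f': [3/16 + 1/16*0/1, 3/16 + 1/16*1/8) = [3/16, 25/128)
  'a': [3/16 + 1/16*1/8, 3/16 + 1/16*1/4) = [25/128, 13/64) <- contains code 203/1024
  'd': [3/16 + 1/16*1/4, 3/16 + 1/16*1/2) = [13/64, 7/32)
  'e': [3/16 + 1/16*1/2, 3/16 + 1/16*1/1) = [7/32, 1/4)
  emit 'a', narrow to [25/128, 13/64)
Step 4: interval [25/128, 13/64), width = 13/64 - 25/128 = 1/128
  'f': [25/128 + 1/128*0/1, 25/128 + 1/128*1/8) = [25/128, 201/1024)
  'a': [25/128 + 1/128*1/8, 25/128 + 1/128*1/4) = [201/1024, 101/512)
  'd': [25/128 + 1/128*1/4, 25/128 + 1/128*1/2) = [101/512, 51/256) <- contains code 203/1024
  'e': [25/128 + 1/128*1/2, 25/128 + 1/128*1/1) = [51/256, 13/64)
  emit 'd', narrow to [101/512, 51/256)

Answer: aead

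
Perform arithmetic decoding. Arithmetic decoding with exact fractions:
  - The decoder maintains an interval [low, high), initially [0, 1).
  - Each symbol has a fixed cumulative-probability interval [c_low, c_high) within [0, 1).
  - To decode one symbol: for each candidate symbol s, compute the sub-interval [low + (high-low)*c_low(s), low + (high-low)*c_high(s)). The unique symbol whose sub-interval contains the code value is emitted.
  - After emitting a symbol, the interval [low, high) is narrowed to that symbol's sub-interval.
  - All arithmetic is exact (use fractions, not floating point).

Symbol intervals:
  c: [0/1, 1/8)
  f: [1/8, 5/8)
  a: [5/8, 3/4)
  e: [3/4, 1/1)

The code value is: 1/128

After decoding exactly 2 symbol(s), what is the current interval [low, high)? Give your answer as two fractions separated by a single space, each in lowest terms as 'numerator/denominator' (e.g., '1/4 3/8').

Answer: 0/1 1/64

Derivation:
Step 1: interval [0/1, 1/1), width = 1/1 - 0/1 = 1/1
  'c': [0/1 + 1/1*0/1, 0/1 + 1/1*1/8) = [0/1, 1/8) <- contains code 1/128
  'f': [0/1 + 1/1*1/8, 0/1 + 1/1*5/8) = [1/8, 5/8)
  'a': [0/1 + 1/1*5/8, 0/1 + 1/1*3/4) = [5/8, 3/4)
  'e': [0/1 + 1/1*3/4, 0/1 + 1/1*1/1) = [3/4, 1/1)
  emit 'c', narrow to [0/1, 1/8)
Step 2: interval [0/1, 1/8), width = 1/8 - 0/1 = 1/8
  'c': [0/1 + 1/8*0/1, 0/1 + 1/8*1/8) = [0/1, 1/64) <- contains code 1/128
  'f': [0/1 + 1/8*1/8, 0/1 + 1/8*5/8) = [1/64, 5/64)
  'a': [0/1 + 1/8*5/8, 0/1 + 1/8*3/4) = [5/64, 3/32)
  'e': [0/1 + 1/8*3/4, 0/1 + 1/8*1/1) = [3/32, 1/8)
  emit 'c', narrow to [0/1, 1/64)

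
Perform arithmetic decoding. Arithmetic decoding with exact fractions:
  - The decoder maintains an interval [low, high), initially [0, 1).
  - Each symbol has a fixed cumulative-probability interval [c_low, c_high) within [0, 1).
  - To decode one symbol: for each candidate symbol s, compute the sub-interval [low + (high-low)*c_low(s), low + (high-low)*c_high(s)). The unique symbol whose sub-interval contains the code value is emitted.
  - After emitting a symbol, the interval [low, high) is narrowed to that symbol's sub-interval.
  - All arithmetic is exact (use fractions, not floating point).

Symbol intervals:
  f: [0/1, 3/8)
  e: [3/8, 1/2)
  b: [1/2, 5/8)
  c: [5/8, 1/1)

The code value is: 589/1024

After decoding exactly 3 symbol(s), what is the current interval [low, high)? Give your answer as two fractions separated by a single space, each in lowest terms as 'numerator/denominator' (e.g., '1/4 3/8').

Step 1: interval [0/1, 1/1), width = 1/1 - 0/1 = 1/1
  'f': [0/1 + 1/1*0/1, 0/1 + 1/1*3/8) = [0/1, 3/8)
  'e': [0/1 + 1/1*3/8, 0/1 + 1/1*1/2) = [3/8, 1/2)
  'b': [0/1 + 1/1*1/2, 0/1 + 1/1*5/8) = [1/2, 5/8) <- contains code 589/1024
  'c': [0/1 + 1/1*5/8, 0/1 + 1/1*1/1) = [5/8, 1/1)
  emit 'b', narrow to [1/2, 5/8)
Step 2: interval [1/2, 5/8), width = 5/8 - 1/2 = 1/8
  'f': [1/2 + 1/8*0/1, 1/2 + 1/8*3/8) = [1/2, 35/64)
  'e': [1/2 + 1/8*3/8, 1/2 + 1/8*1/2) = [35/64, 9/16)
  'b': [1/2 + 1/8*1/2, 1/2 + 1/8*5/8) = [9/16, 37/64) <- contains code 589/1024
  'c': [1/2 + 1/8*5/8, 1/2 + 1/8*1/1) = [37/64, 5/8)
  emit 'b', narrow to [9/16, 37/64)
Step 3: interval [9/16, 37/64), width = 37/64 - 9/16 = 1/64
  'f': [9/16 + 1/64*0/1, 9/16 + 1/64*3/8) = [9/16, 291/512)
  'e': [9/16 + 1/64*3/8, 9/16 + 1/64*1/2) = [291/512, 73/128)
  'b': [9/16 + 1/64*1/2, 9/16 + 1/64*5/8) = [73/128, 293/512)
  'c': [9/16 + 1/64*5/8, 9/16 + 1/64*1/1) = [293/512, 37/64) <- contains code 589/1024
  emit 'c', narrow to [293/512, 37/64)

Answer: 293/512 37/64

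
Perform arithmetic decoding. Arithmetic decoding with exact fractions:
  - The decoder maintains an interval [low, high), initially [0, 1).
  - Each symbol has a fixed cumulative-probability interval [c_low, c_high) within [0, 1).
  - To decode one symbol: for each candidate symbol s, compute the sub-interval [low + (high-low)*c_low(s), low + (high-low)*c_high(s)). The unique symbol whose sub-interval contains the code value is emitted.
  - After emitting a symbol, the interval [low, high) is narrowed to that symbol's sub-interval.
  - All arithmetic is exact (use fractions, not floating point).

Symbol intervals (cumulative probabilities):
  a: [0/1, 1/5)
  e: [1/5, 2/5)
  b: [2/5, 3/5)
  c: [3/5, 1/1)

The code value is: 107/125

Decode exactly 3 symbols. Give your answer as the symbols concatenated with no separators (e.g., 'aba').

Step 1: interval [0/1, 1/1), width = 1/1 - 0/1 = 1/1
  'a': [0/1 + 1/1*0/1, 0/1 + 1/1*1/5) = [0/1, 1/5)
  'e': [0/1 + 1/1*1/5, 0/1 + 1/1*2/5) = [1/5, 2/5)
  'b': [0/1 + 1/1*2/5, 0/1 + 1/1*3/5) = [2/5, 3/5)
  'c': [0/1 + 1/1*3/5, 0/1 + 1/1*1/1) = [3/5, 1/1) <- contains code 107/125
  emit 'c', narrow to [3/5, 1/1)
Step 2: interval [3/5, 1/1), width = 1/1 - 3/5 = 2/5
  'a': [3/5 + 2/5*0/1, 3/5 + 2/5*1/5) = [3/5, 17/25)
  'e': [3/5 + 2/5*1/5, 3/5 + 2/5*2/5) = [17/25, 19/25)
  'b': [3/5 + 2/5*2/5, 3/5 + 2/5*3/5) = [19/25, 21/25)
  'c': [3/5 + 2/5*3/5, 3/5 + 2/5*1/1) = [21/25, 1/1) <- contains code 107/125
  emit 'c', narrow to [21/25, 1/1)
Step 3: interval [21/25, 1/1), width = 1/1 - 21/25 = 4/25
  'a': [21/25 + 4/25*0/1, 21/25 + 4/25*1/5) = [21/25, 109/125) <- contains code 107/125
  'e': [21/25 + 4/25*1/5, 21/25 + 4/25*2/5) = [109/125, 113/125)
  'b': [21/25 + 4/25*2/5, 21/25 + 4/25*3/5) = [113/125, 117/125)
  'c': [21/25 + 4/25*3/5, 21/25 + 4/25*1/1) = [117/125, 1/1)
  emit 'a', narrow to [21/25, 109/125)

Answer: cca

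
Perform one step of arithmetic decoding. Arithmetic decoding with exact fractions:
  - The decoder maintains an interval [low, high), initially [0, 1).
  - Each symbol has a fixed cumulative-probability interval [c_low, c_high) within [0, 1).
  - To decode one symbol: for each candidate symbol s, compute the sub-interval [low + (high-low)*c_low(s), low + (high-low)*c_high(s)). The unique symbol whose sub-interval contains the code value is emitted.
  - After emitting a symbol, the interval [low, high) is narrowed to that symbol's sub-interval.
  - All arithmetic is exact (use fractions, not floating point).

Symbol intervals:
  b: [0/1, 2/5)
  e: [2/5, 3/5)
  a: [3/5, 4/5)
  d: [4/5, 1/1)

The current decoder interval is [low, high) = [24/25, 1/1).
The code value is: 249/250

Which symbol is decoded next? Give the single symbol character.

Answer: d

Derivation:
Interval width = high − low = 1/1 − 24/25 = 1/25
Scaled code = (code − low) / width = (249/250 − 24/25) / 1/25 = 9/10
  b: [0/1, 2/5) 
  e: [2/5, 3/5) 
  a: [3/5, 4/5) 
  d: [4/5, 1/1) ← scaled code falls here ✓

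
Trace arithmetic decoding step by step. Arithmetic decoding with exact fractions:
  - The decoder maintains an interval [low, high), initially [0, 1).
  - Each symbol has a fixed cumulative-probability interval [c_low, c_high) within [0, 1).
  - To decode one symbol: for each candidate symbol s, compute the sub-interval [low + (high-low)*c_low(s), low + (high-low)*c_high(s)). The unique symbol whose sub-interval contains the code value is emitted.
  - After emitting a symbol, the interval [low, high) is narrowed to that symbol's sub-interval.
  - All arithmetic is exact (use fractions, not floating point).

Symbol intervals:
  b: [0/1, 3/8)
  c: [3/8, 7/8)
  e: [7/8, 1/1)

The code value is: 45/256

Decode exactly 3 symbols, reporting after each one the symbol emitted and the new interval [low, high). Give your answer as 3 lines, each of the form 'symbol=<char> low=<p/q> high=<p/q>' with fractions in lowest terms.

Step 1: interval [0/1, 1/1), width = 1/1 - 0/1 = 1/1
  'b': [0/1 + 1/1*0/1, 0/1 + 1/1*3/8) = [0/1, 3/8) <- contains code 45/256
  'c': [0/1 + 1/1*3/8, 0/1 + 1/1*7/8) = [3/8, 7/8)
  'e': [0/1 + 1/1*7/8, 0/1 + 1/1*1/1) = [7/8, 1/1)
  emit 'b', narrow to [0/1, 3/8)
Step 2: interval [0/1, 3/8), width = 3/8 - 0/1 = 3/8
  'b': [0/1 + 3/8*0/1, 0/1 + 3/8*3/8) = [0/1, 9/64)
  'c': [0/1 + 3/8*3/8, 0/1 + 3/8*7/8) = [9/64, 21/64) <- contains code 45/256
  'e': [0/1 + 3/8*7/8, 0/1 + 3/8*1/1) = [21/64, 3/8)
  emit 'c', narrow to [9/64, 21/64)
Step 3: interval [9/64, 21/64), width = 21/64 - 9/64 = 3/16
  'b': [9/64 + 3/16*0/1, 9/64 + 3/16*3/8) = [9/64, 27/128) <- contains code 45/256
  'c': [9/64 + 3/16*3/8, 9/64 + 3/16*7/8) = [27/128, 39/128)
  'e': [9/64 + 3/16*7/8, 9/64 + 3/16*1/1) = [39/128, 21/64)
  emit 'b', narrow to [9/64, 27/128)

Answer: symbol=b low=0/1 high=3/8
symbol=c low=9/64 high=21/64
symbol=b low=9/64 high=27/128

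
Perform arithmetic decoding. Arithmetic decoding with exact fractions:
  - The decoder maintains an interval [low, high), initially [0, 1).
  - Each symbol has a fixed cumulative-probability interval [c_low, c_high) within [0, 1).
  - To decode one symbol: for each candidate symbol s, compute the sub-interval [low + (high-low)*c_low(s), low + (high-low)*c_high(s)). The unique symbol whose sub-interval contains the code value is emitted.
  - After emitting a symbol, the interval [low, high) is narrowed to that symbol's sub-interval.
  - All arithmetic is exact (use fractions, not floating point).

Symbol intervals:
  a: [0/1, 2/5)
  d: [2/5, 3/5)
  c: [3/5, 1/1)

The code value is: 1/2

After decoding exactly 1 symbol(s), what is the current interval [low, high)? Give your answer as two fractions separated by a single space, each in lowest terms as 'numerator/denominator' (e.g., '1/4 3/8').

Step 1: interval [0/1, 1/1), width = 1/1 - 0/1 = 1/1
  'a': [0/1 + 1/1*0/1, 0/1 + 1/1*2/5) = [0/1, 2/5)
  'd': [0/1 + 1/1*2/5, 0/1 + 1/1*3/5) = [2/5, 3/5) <- contains code 1/2
  'c': [0/1 + 1/1*3/5, 0/1 + 1/1*1/1) = [3/5, 1/1)
  emit 'd', narrow to [2/5, 3/5)

Answer: 2/5 3/5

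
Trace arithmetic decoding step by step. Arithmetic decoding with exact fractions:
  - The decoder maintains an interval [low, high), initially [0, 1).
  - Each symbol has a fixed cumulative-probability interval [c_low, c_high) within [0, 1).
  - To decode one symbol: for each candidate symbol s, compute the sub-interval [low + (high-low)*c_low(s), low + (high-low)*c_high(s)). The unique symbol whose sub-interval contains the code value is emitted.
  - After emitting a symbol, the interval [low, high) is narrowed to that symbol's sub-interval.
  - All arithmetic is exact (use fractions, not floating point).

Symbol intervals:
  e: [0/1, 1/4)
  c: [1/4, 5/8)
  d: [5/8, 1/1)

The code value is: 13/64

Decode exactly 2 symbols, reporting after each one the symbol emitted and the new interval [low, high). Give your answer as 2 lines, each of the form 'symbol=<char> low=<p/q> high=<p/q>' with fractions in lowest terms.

Answer: symbol=e low=0/1 high=1/4
symbol=d low=5/32 high=1/4

Derivation:
Step 1: interval [0/1, 1/1), width = 1/1 - 0/1 = 1/1
  'e': [0/1 + 1/1*0/1, 0/1 + 1/1*1/4) = [0/1, 1/4) <- contains code 13/64
  'c': [0/1 + 1/1*1/4, 0/1 + 1/1*5/8) = [1/4, 5/8)
  'd': [0/1 + 1/1*5/8, 0/1 + 1/1*1/1) = [5/8, 1/1)
  emit 'e', narrow to [0/1, 1/4)
Step 2: interval [0/1, 1/4), width = 1/4 - 0/1 = 1/4
  'e': [0/1 + 1/4*0/1, 0/1 + 1/4*1/4) = [0/1, 1/16)
  'c': [0/1 + 1/4*1/4, 0/1 + 1/4*5/8) = [1/16, 5/32)
  'd': [0/1 + 1/4*5/8, 0/1 + 1/4*1/1) = [5/32, 1/4) <- contains code 13/64
  emit 'd', narrow to [5/32, 1/4)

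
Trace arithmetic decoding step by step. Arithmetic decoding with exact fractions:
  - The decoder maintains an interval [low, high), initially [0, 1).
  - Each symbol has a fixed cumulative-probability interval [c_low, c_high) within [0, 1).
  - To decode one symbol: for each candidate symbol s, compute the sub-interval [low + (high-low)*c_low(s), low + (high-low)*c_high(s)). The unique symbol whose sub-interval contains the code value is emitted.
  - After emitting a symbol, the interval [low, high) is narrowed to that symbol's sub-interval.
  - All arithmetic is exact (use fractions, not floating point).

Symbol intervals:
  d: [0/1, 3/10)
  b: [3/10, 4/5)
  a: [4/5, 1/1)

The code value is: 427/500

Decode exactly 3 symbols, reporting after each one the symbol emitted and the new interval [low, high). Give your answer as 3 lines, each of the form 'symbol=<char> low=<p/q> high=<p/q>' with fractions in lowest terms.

Step 1: interval [0/1, 1/1), width = 1/1 - 0/1 = 1/1
  'd': [0/1 + 1/1*0/1, 0/1 + 1/1*3/10) = [0/1, 3/10)
  'b': [0/1 + 1/1*3/10, 0/1 + 1/1*4/5) = [3/10, 4/5)
  'a': [0/1 + 1/1*4/5, 0/1 + 1/1*1/1) = [4/5, 1/1) <- contains code 427/500
  emit 'a', narrow to [4/5, 1/1)
Step 2: interval [4/5, 1/1), width = 1/1 - 4/5 = 1/5
  'd': [4/5 + 1/5*0/1, 4/5 + 1/5*3/10) = [4/5, 43/50) <- contains code 427/500
  'b': [4/5 + 1/5*3/10, 4/5 + 1/5*4/5) = [43/50, 24/25)
  'a': [4/5 + 1/5*4/5, 4/5 + 1/5*1/1) = [24/25, 1/1)
  emit 'd', narrow to [4/5, 43/50)
Step 3: interval [4/5, 43/50), width = 43/50 - 4/5 = 3/50
  'd': [4/5 + 3/50*0/1, 4/5 + 3/50*3/10) = [4/5, 409/500)
  'b': [4/5 + 3/50*3/10, 4/5 + 3/50*4/5) = [409/500, 106/125)
  'a': [4/5 + 3/50*4/5, 4/5 + 3/50*1/1) = [106/125, 43/50) <- contains code 427/500
  emit 'a', narrow to [106/125, 43/50)

Answer: symbol=a low=4/5 high=1/1
symbol=d low=4/5 high=43/50
symbol=a low=106/125 high=43/50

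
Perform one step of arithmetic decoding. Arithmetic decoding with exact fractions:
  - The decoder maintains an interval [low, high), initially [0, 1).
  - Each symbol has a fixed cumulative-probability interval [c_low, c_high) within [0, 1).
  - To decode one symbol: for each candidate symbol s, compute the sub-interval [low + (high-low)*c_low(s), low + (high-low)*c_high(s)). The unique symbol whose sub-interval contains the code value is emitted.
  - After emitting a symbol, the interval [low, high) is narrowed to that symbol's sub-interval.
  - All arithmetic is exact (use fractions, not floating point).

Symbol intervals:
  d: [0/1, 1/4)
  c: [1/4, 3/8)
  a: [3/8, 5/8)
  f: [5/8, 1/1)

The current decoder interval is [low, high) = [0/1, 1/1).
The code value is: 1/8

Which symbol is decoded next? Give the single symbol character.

Answer: d

Derivation:
Interval width = high − low = 1/1 − 0/1 = 1/1
Scaled code = (code − low) / width = (1/8 − 0/1) / 1/1 = 1/8
  d: [0/1, 1/4) ← scaled code falls here ✓
  c: [1/4, 3/8) 
  a: [3/8, 5/8) 
  f: [5/8, 1/1) 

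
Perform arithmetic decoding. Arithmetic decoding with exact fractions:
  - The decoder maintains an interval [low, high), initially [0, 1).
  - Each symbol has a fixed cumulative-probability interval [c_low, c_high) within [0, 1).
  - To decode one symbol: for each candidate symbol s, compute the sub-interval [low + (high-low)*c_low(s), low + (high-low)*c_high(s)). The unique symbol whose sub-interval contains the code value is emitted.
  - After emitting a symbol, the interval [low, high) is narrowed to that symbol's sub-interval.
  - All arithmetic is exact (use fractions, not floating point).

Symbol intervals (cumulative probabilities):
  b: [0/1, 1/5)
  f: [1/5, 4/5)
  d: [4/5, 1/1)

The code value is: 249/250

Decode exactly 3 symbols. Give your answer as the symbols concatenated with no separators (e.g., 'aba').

Answer: ddd

Derivation:
Step 1: interval [0/1, 1/1), width = 1/1 - 0/1 = 1/1
  'b': [0/1 + 1/1*0/1, 0/1 + 1/1*1/5) = [0/1, 1/5)
  'f': [0/1 + 1/1*1/5, 0/1 + 1/1*4/5) = [1/5, 4/5)
  'd': [0/1 + 1/1*4/5, 0/1 + 1/1*1/1) = [4/5, 1/1) <- contains code 249/250
  emit 'd', narrow to [4/5, 1/1)
Step 2: interval [4/5, 1/1), width = 1/1 - 4/5 = 1/5
  'b': [4/5 + 1/5*0/1, 4/5 + 1/5*1/5) = [4/5, 21/25)
  'f': [4/5 + 1/5*1/5, 4/5 + 1/5*4/5) = [21/25, 24/25)
  'd': [4/5 + 1/5*4/5, 4/5 + 1/5*1/1) = [24/25, 1/1) <- contains code 249/250
  emit 'd', narrow to [24/25, 1/1)
Step 3: interval [24/25, 1/1), width = 1/1 - 24/25 = 1/25
  'b': [24/25 + 1/25*0/1, 24/25 + 1/25*1/5) = [24/25, 121/125)
  'f': [24/25 + 1/25*1/5, 24/25 + 1/25*4/5) = [121/125, 124/125)
  'd': [24/25 + 1/25*4/5, 24/25 + 1/25*1/1) = [124/125, 1/1) <- contains code 249/250
  emit 'd', narrow to [124/125, 1/1)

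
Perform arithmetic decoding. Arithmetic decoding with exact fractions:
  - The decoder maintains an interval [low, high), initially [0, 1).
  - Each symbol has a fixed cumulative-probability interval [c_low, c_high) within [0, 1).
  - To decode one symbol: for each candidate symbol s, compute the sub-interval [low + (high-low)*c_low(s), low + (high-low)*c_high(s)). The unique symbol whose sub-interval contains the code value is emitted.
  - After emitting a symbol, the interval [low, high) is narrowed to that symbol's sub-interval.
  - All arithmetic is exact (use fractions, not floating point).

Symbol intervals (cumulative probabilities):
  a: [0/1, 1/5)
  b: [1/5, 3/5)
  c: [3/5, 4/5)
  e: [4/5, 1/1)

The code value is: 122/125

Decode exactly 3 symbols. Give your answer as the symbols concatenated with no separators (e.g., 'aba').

Step 1: interval [0/1, 1/1), width = 1/1 - 0/1 = 1/1
  'a': [0/1 + 1/1*0/1, 0/1 + 1/1*1/5) = [0/1, 1/5)
  'b': [0/1 + 1/1*1/5, 0/1 + 1/1*3/5) = [1/5, 3/5)
  'c': [0/1 + 1/1*3/5, 0/1 + 1/1*4/5) = [3/5, 4/5)
  'e': [0/1 + 1/1*4/5, 0/1 + 1/1*1/1) = [4/5, 1/1) <- contains code 122/125
  emit 'e', narrow to [4/5, 1/1)
Step 2: interval [4/5, 1/1), width = 1/1 - 4/5 = 1/5
  'a': [4/5 + 1/5*0/1, 4/5 + 1/5*1/5) = [4/5, 21/25)
  'b': [4/5 + 1/5*1/5, 4/5 + 1/5*3/5) = [21/25, 23/25)
  'c': [4/5 + 1/5*3/5, 4/5 + 1/5*4/5) = [23/25, 24/25)
  'e': [4/5 + 1/5*4/5, 4/5 + 1/5*1/1) = [24/25, 1/1) <- contains code 122/125
  emit 'e', narrow to [24/25, 1/1)
Step 3: interval [24/25, 1/1), width = 1/1 - 24/25 = 1/25
  'a': [24/25 + 1/25*0/1, 24/25 + 1/25*1/5) = [24/25, 121/125)
  'b': [24/25 + 1/25*1/5, 24/25 + 1/25*3/5) = [121/125, 123/125) <- contains code 122/125
  'c': [24/25 + 1/25*3/5, 24/25 + 1/25*4/5) = [123/125, 124/125)
  'e': [24/25 + 1/25*4/5, 24/25 + 1/25*1/1) = [124/125, 1/1)
  emit 'b', narrow to [121/125, 123/125)

Answer: eeb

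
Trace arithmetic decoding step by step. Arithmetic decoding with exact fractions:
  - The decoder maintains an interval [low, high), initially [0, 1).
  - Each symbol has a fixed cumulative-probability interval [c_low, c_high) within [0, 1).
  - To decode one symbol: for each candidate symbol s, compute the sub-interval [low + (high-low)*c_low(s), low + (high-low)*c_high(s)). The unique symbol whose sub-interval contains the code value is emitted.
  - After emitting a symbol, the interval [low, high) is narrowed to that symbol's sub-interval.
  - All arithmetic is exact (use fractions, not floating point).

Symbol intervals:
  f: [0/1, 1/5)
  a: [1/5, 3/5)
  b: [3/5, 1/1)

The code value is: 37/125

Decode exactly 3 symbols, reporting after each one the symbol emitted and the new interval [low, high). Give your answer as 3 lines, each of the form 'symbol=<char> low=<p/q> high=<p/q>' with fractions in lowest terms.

Answer: symbol=a low=1/5 high=3/5
symbol=a low=7/25 high=11/25
symbol=f low=7/25 high=39/125

Derivation:
Step 1: interval [0/1, 1/1), width = 1/1 - 0/1 = 1/1
  'f': [0/1 + 1/1*0/1, 0/1 + 1/1*1/5) = [0/1, 1/5)
  'a': [0/1 + 1/1*1/5, 0/1 + 1/1*3/5) = [1/5, 3/5) <- contains code 37/125
  'b': [0/1 + 1/1*3/5, 0/1 + 1/1*1/1) = [3/5, 1/1)
  emit 'a', narrow to [1/5, 3/5)
Step 2: interval [1/5, 3/5), width = 3/5 - 1/5 = 2/5
  'f': [1/5 + 2/5*0/1, 1/5 + 2/5*1/5) = [1/5, 7/25)
  'a': [1/5 + 2/5*1/5, 1/5 + 2/5*3/5) = [7/25, 11/25) <- contains code 37/125
  'b': [1/5 + 2/5*3/5, 1/5 + 2/5*1/1) = [11/25, 3/5)
  emit 'a', narrow to [7/25, 11/25)
Step 3: interval [7/25, 11/25), width = 11/25 - 7/25 = 4/25
  'f': [7/25 + 4/25*0/1, 7/25 + 4/25*1/5) = [7/25, 39/125) <- contains code 37/125
  'a': [7/25 + 4/25*1/5, 7/25 + 4/25*3/5) = [39/125, 47/125)
  'b': [7/25 + 4/25*3/5, 7/25 + 4/25*1/1) = [47/125, 11/25)
  emit 'f', narrow to [7/25, 39/125)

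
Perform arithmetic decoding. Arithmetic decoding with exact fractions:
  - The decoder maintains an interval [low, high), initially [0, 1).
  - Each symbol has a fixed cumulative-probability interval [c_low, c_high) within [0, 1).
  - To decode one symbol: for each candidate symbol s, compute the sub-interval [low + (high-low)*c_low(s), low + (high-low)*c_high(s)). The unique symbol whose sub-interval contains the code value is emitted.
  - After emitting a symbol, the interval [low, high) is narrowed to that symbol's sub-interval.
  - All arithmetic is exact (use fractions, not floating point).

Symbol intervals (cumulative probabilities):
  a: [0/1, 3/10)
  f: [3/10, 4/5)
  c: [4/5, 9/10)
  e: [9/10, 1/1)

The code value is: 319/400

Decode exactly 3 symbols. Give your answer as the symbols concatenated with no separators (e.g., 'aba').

Answer: fee

Derivation:
Step 1: interval [0/1, 1/1), width = 1/1 - 0/1 = 1/1
  'a': [0/1 + 1/1*0/1, 0/1 + 1/1*3/10) = [0/1, 3/10)
  'f': [0/1 + 1/1*3/10, 0/1 + 1/1*4/5) = [3/10, 4/5) <- contains code 319/400
  'c': [0/1 + 1/1*4/5, 0/1 + 1/1*9/10) = [4/5, 9/10)
  'e': [0/1 + 1/1*9/10, 0/1 + 1/1*1/1) = [9/10, 1/1)
  emit 'f', narrow to [3/10, 4/5)
Step 2: interval [3/10, 4/5), width = 4/5 - 3/10 = 1/2
  'a': [3/10 + 1/2*0/1, 3/10 + 1/2*3/10) = [3/10, 9/20)
  'f': [3/10 + 1/2*3/10, 3/10 + 1/2*4/5) = [9/20, 7/10)
  'c': [3/10 + 1/2*4/5, 3/10 + 1/2*9/10) = [7/10, 3/4)
  'e': [3/10 + 1/2*9/10, 3/10 + 1/2*1/1) = [3/4, 4/5) <- contains code 319/400
  emit 'e', narrow to [3/4, 4/5)
Step 3: interval [3/4, 4/5), width = 4/5 - 3/4 = 1/20
  'a': [3/4 + 1/20*0/1, 3/4 + 1/20*3/10) = [3/4, 153/200)
  'f': [3/4 + 1/20*3/10, 3/4 + 1/20*4/5) = [153/200, 79/100)
  'c': [3/4 + 1/20*4/5, 3/4 + 1/20*9/10) = [79/100, 159/200)
  'e': [3/4 + 1/20*9/10, 3/4 + 1/20*1/1) = [159/200, 4/5) <- contains code 319/400
  emit 'e', narrow to [159/200, 4/5)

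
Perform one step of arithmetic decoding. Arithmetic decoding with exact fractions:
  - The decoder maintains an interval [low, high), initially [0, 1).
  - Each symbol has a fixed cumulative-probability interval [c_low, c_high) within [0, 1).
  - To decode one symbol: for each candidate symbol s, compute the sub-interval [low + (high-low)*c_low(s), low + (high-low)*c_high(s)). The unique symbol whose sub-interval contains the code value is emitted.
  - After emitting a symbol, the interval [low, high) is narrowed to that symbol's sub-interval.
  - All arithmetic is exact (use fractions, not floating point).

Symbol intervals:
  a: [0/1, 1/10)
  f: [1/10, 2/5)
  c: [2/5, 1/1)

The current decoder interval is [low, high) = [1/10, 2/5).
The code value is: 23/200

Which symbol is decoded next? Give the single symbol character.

Answer: a

Derivation:
Interval width = high − low = 2/5 − 1/10 = 3/10
Scaled code = (code − low) / width = (23/200 − 1/10) / 3/10 = 1/20
  a: [0/1, 1/10) ← scaled code falls here ✓
  f: [1/10, 2/5) 
  c: [2/5, 1/1) 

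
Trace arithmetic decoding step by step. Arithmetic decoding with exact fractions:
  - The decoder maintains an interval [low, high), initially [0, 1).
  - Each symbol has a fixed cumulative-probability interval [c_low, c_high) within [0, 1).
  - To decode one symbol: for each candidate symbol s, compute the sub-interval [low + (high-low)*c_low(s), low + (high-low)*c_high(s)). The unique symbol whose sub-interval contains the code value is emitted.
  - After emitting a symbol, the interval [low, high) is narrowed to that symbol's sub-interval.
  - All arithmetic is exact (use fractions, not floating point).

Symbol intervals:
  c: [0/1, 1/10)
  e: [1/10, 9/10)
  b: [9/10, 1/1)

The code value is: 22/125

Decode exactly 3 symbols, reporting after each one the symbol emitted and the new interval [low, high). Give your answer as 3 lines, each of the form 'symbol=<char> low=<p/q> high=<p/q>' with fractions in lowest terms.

Step 1: interval [0/1, 1/1), width = 1/1 - 0/1 = 1/1
  'c': [0/1 + 1/1*0/1, 0/1 + 1/1*1/10) = [0/1, 1/10)
  'e': [0/1 + 1/1*1/10, 0/1 + 1/1*9/10) = [1/10, 9/10) <- contains code 22/125
  'b': [0/1 + 1/1*9/10, 0/1 + 1/1*1/1) = [9/10, 1/1)
  emit 'e', narrow to [1/10, 9/10)
Step 2: interval [1/10, 9/10), width = 9/10 - 1/10 = 4/5
  'c': [1/10 + 4/5*0/1, 1/10 + 4/5*1/10) = [1/10, 9/50) <- contains code 22/125
  'e': [1/10 + 4/5*1/10, 1/10 + 4/5*9/10) = [9/50, 41/50)
  'b': [1/10 + 4/5*9/10, 1/10 + 4/5*1/1) = [41/50, 9/10)
  emit 'c', narrow to [1/10, 9/50)
Step 3: interval [1/10, 9/50), width = 9/50 - 1/10 = 2/25
  'c': [1/10 + 2/25*0/1, 1/10 + 2/25*1/10) = [1/10, 27/250)
  'e': [1/10 + 2/25*1/10, 1/10 + 2/25*9/10) = [27/250, 43/250)
  'b': [1/10 + 2/25*9/10, 1/10 + 2/25*1/1) = [43/250, 9/50) <- contains code 22/125
  emit 'b', narrow to [43/250, 9/50)

Answer: symbol=e low=1/10 high=9/10
symbol=c low=1/10 high=9/50
symbol=b low=43/250 high=9/50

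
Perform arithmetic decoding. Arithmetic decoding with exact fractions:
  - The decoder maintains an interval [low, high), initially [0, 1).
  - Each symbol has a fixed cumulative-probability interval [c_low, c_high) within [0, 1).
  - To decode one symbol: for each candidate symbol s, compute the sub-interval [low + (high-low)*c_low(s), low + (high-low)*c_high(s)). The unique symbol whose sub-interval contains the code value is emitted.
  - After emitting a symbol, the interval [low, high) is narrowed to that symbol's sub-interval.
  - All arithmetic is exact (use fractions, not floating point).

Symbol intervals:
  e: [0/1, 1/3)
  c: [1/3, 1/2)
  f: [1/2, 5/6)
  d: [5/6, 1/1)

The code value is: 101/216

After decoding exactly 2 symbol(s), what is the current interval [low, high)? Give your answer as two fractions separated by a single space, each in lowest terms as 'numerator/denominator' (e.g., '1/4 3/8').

Answer: 5/12 17/36

Derivation:
Step 1: interval [0/1, 1/1), width = 1/1 - 0/1 = 1/1
  'e': [0/1 + 1/1*0/1, 0/1 + 1/1*1/3) = [0/1, 1/3)
  'c': [0/1 + 1/1*1/3, 0/1 + 1/1*1/2) = [1/3, 1/2) <- contains code 101/216
  'f': [0/1 + 1/1*1/2, 0/1 + 1/1*5/6) = [1/2, 5/6)
  'd': [0/1 + 1/1*5/6, 0/1 + 1/1*1/1) = [5/6, 1/1)
  emit 'c', narrow to [1/3, 1/2)
Step 2: interval [1/3, 1/2), width = 1/2 - 1/3 = 1/6
  'e': [1/3 + 1/6*0/1, 1/3 + 1/6*1/3) = [1/3, 7/18)
  'c': [1/3 + 1/6*1/3, 1/3 + 1/6*1/2) = [7/18, 5/12)
  'f': [1/3 + 1/6*1/2, 1/3 + 1/6*5/6) = [5/12, 17/36) <- contains code 101/216
  'd': [1/3 + 1/6*5/6, 1/3 + 1/6*1/1) = [17/36, 1/2)
  emit 'f', narrow to [5/12, 17/36)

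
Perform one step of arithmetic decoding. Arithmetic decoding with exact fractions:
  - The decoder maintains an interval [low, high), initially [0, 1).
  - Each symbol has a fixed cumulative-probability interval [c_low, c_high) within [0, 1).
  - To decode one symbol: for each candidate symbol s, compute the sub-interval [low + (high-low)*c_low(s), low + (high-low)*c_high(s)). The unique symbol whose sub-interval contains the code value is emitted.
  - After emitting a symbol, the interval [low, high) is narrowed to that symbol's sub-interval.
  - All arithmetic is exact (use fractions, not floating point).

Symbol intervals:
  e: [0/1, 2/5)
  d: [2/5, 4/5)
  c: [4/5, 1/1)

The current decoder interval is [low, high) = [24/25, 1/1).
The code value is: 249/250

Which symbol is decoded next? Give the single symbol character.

Answer: c

Derivation:
Interval width = high − low = 1/1 − 24/25 = 1/25
Scaled code = (code − low) / width = (249/250 − 24/25) / 1/25 = 9/10
  e: [0/1, 2/5) 
  d: [2/5, 4/5) 
  c: [4/5, 1/1) ← scaled code falls here ✓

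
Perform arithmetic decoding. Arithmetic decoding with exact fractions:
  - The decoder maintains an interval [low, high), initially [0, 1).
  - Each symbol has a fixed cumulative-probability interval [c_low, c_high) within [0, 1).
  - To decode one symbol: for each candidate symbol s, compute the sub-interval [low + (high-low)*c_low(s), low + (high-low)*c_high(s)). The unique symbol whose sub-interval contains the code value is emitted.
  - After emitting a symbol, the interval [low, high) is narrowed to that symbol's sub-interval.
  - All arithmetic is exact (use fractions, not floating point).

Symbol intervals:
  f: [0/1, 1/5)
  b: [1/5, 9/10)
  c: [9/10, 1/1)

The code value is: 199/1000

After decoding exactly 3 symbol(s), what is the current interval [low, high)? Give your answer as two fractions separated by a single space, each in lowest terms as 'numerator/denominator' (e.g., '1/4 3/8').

Answer: 99/500 1/5

Derivation:
Step 1: interval [0/1, 1/1), width = 1/1 - 0/1 = 1/1
  'f': [0/1 + 1/1*0/1, 0/1 + 1/1*1/5) = [0/1, 1/5) <- contains code 199/1000
  'b': [0/1 + 1/1*1/5, 0/1 + 1/1*9/10) = [1/5, 9/10)
  'c': [0/1 + 1/1*9/10, 0/1 + 1/1*1/1) = [9/10, 1/1)
  emit 'f', narrow to [0/1, 1/5)
Step 2: interval [0/1, 1/5), width = 1/5 - 0/1 = 1/5
  'f': [0/1 + 1/5*0/1, 0/1 + 1/5*1/5) = [0/1, 1/25)
  'b': [0/1 + 1/5*1/5, 0/1 + 1/5*9/10) = [1/25, 9/50)
  'c': [0/1 + 1/5*9/10, 0/1 + 1/5*1/1) = [9/50, 1/5) <- contains code 199/1000
  emit 'c', narrow to [9/50, 1/5)
Step 3: interval [9/50, 1/5), width = 1/5 - 9/50 = 1/50
  'f': [9/50 + 1/50*0/1, 9/50 + 1/50*1/5) = [9/50, 23/125)
  'b': [9/50 + 1/50*1/5, 9/50 + 1/50*9/10) = [23/125, 99/500)
  'c': [9/50 + 1/50*9/10, 9/50 + 1/50*1/1) = [99/500, 1/5) <- contains code 199/1000
  emit 'c', narrow to [99/500, 1/5)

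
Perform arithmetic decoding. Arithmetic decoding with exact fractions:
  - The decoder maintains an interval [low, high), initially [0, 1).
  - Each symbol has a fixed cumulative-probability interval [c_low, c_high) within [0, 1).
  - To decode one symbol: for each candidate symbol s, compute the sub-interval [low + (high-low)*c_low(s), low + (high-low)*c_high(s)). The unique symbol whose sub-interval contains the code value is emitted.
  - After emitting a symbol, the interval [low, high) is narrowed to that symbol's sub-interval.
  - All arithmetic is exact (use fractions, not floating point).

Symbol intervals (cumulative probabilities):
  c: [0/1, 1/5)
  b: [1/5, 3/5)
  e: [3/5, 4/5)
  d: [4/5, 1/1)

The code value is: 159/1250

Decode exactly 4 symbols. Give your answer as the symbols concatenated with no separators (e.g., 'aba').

Step 1: interval [0/1, 1/1), width = 1/1 - 0/1 = 1/1
  'c': [0/1 + 1/1*0/1, 0/1 + 1/1*1/5) = [0/1, 1/5) <- contains code 159/1250
  'b': [0/1 + 1/1*1/5, 0/1 + 1/1*3/5) = [1/5, 3/5)
  'e': [0/1 + 1/1*3/5, 0/1 + 1/1*4/5) = [3/5, 4/5)
  'd': [0/1 + 1/1*4/5, 0/1 + 1/1*1/1) = [4/5, 1/1)
  emit 'c', narrow to [0/1, 1/5)
Step 2: interval [0/1, 1/5), width = 1/5 - 0/1 = 1/5
  'c': [0/1 + 1/5*0/1, 0/1 + 1/5*1/5) = [0/1, 1/25)
  'b': [0/1 + 1/5*1/5, 0/1 + 1/5*3/5) = [1/25, 3/25)
  'e': [0/1 + 1/5*3/5, 0/1 + 1/5*4/5) = [3/25, 4/25) <- contains code 159/1250
  'd': [0/1 + 1/5*4/5, 0/1 + 1/5*1/1) = [4/25, 1/5)
  emit 'e', narrow to [3/25, 4/25)
Step 3: interval [3/25, 4/25), width = 4/25 - 3/25 = 1/25
  'c': [3/25 + 1/25*0/1, 3/25 + 1/25*1/5) = [3/25, 16/125) <- contains code 159/1250
  'b': [3/25 + 1/25*1/5, 3/25 + 1/25*3/5) = [16/125, 18/125)
  'e': [3/25 + 1/25*3/5, 3/25 + 1/25*4/5) = [18/125, 19/125)
  'd': [3/25 + 1/25*4/5, 3/25 + 1/25*1/1) = [19/125, 4/25)
  emit 'c', narrow to [3/25, 16/125)
Step 4: interval [3/25, 16/125), width = 16/125 - 3/25 = 1/125
  'c': [3/25 + 1/125*0/1, 3/25 + 1/125*1/5) = [3/25, 76/625)
  'b': [3/25 + 1/125*1/5, 3/25 + 1/125*3/5) = [76/625, 78/625)
  'e': [3/25 + 1/125*3/5, 3/25 + 1/125*4/5) = [78/625, 79/625)
  'd': [3/25 + 1/125*4/5, 3/25 + 1/125*1/1) = [79/625, 16/125) <- contains code 159/1250
  emit 'd', narrow to [79/625, 16/125)

Answer: cecd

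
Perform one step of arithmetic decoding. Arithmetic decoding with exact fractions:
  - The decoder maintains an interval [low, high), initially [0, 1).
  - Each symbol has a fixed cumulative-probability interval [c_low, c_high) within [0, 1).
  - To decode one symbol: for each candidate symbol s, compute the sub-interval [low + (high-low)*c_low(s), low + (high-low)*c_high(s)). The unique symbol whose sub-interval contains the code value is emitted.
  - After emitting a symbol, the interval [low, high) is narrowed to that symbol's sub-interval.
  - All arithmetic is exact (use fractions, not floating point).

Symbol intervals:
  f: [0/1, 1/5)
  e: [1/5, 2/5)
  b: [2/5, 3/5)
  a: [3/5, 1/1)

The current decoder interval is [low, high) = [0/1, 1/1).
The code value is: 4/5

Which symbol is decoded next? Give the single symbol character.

Answer: a

Derivation:
Interval width = high − low = 1/1 − 0/1 = 1/1
Scaled code = (code − low) / width = (4/5 − 0/1) / 1/1 = 4/5
  f: [0/1, 1/5) 
  e: [1/5, 2/5) 
  b: [2/5, 3/5) 
  a: [3/5, 1/1) ← scaled code falls here ✓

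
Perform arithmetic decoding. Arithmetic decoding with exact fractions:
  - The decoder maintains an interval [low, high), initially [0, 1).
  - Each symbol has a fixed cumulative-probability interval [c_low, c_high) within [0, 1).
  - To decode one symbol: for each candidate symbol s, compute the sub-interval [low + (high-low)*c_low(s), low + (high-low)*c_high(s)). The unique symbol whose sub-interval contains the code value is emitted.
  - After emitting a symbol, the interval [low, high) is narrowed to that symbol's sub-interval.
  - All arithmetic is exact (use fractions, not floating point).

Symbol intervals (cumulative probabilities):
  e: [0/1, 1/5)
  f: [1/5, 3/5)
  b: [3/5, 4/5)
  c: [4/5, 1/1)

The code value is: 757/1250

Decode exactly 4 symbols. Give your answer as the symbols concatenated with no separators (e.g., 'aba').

Step 1: interval [0/1, 1/1), width = 1/1 - 0/1 = 1/1
  'e': [0/1 + 1/1*0/1, 0/1 + 1/1*1/5) = [0/1, 1/5)
  'f': [0/1 + 1/1*1/5, 0/1 + 1/1*3/5) = [1/5, 3/5)
  'b': [0/1 + 1/1*3/5, 0/1 + 1/1*4/5) = [3/5, 4/5) <- contains code 757/1250
  'c': [0/1 + 1/1*4/5, 0/1 + 1/1*1/1) = [4/5, 1/1)
  emit 'b', narrow to [3/5, 4/5)
Step 2: interval [3/5, 4/5), width = 4/5 - 3/5 = 1/5
  'e': [3/5 + 1/5*0/1, 3/5 + 1/5*1/5) = [3/5, 16/25) <- contains code 757/1250
  'f': [3/5 + 1/5*1/5, 3/5 + 1/5*3/5) = [16/25, 18/25)
  'b': [3/5 + 1/5*3/5, 3/5 + 1/5*4/5) = [18/25, 19/25)
  'c': [3/5 + 1/5*4/5, 3/5 + 1/5*1/1) = [19/25, 4/5)
  emit 'e', narrow to [3/5, 16/25)
Step 3: interval [3/5, 16/25), width = 16/25 - 3/5 = 1/25
  'e': [3/5 + 1/25*0/1, 3/5 + 1/25*1/5) = [3/5, 76/125) <- contains code 757/1250
  'f': [3/5 + 1/25*1/5, 3/5 + 1/25*3/5) = [76/125, 78/125)
  'b': [3/5 + 1/25*3/5, 3/5 + 1/25*4/5) = [78/125, 79/125)
  'c': [3/5 + 1/25*4/5, 3/5 + 1/25*1/1) = [79/125, 16/25)
  emit 'e', narrow to [3/5, 76/125)
Step 4: interval [3/5, 76/125), width = 76/125 - 3/5 = 1/125
  'e': [3/5 + 1/125*0/1, 3/5 + 1/125*1/5) = [3/5, 376/625)
  'f': [3/5 + 1/125*1/5, 3/5 + 1/125*3/5) = [376/625, 378/625)
  'b': [3/5 + 1/125*3/5, 3/5 + 1/125*4/5) = [378/625, 379/625) <- contains code 757/1250
  'c': [3/5 + 1/125*4/5, 3/5 + 1/125*1/1) = [379/625, 76/125)
  emit 'b', narrow to [378/625, 379/625)

Answer: beeb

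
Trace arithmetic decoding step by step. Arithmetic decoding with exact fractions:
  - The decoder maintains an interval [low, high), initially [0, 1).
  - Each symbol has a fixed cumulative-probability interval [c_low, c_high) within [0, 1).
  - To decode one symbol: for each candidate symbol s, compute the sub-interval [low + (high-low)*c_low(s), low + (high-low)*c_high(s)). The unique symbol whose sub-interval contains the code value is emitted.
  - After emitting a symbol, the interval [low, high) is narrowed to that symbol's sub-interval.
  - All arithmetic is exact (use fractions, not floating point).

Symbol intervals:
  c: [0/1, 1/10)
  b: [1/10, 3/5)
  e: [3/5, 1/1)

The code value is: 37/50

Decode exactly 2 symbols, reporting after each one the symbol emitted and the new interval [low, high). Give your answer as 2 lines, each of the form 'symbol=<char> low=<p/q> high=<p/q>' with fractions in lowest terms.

Answer: symbol=e low=3/5 high=1/1
symbol=b low=16/25 high=21/25

Derivation:
Step 1: interval [0/1, 1/1), width = 1/1 - 0/1 = 1/1
  'c': [0/1 + 1/1*0/1, 0/1 + 1/1*1/10) = [0/1, 1/10)
  'b': [0/1 + 1/1*1/10, 0/1 + 1/1*3/5) = [1/10, 3/5)
  'e': [0/1 + 1/1*3/5, 0/1 + 1/1*1/1) = [3/5, 1/1) <- contains code 37/50
  emit 'e', narrow to [3/5, 1/1)
Step 2: interval [3/5, 1/1), width = 1/1 - 3/5 = 2/5
  'c': [3/5 + 2/5*0/1, 3/5 + 2/5*1/10) = [3/5, 16/25)
  'b': [3/5 + 2/5*1/10, 3/5 + 2/5*3/5) = [16/25, 21/25) <- contains code 37/50
  'e': [3/5 + 2/5*3/5, 3/5 + 2/5*1/1) = [21/25, 1/1)
  emit 'b', narrow to [16/25, 21/25)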